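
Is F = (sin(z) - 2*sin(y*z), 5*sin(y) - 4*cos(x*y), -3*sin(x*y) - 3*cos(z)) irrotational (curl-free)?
No, ∇×F = (-3*x*cos(x*y), 3*y*cos(x*y) - 2*y*cos(y*z) + cos(z), 4*y*sin(x*y) + 2*z*cos(y*z))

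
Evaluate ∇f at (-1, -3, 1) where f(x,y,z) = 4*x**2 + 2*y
(-8, 2, 0)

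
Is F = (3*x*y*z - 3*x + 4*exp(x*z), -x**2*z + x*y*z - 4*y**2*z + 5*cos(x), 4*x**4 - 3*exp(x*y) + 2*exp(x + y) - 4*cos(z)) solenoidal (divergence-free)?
No, ∇·F = x*z - 5*y*z + 4*z*exp(x*z) + 4*sin(z) - 3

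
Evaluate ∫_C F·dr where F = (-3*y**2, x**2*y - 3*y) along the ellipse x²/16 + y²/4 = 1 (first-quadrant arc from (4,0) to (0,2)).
42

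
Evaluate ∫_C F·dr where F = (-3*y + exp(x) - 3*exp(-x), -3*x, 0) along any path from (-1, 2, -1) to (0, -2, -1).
-3*E - 2 - exp(-1)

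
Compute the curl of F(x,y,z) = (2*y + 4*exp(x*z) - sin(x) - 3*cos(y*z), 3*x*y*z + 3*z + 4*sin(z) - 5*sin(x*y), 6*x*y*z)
(-3*x*y + 6*x*z - 4*cos(z) - 3, 4*x*exp(x*z) - 6*y*z + 3*y*sin(y*z), 3*y*z - 5*y*cos(x*y) - 3*z*sin(y*z) - 2)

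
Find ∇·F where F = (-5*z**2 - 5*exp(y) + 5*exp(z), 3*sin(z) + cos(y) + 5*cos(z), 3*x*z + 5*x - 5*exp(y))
3*x - sin(y)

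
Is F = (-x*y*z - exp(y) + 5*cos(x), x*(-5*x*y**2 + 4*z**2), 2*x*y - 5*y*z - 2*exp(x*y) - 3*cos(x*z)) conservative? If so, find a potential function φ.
No, ∇×F = (-8*x*z - 2*x*exp(x*y) + 2*x - 5*z, -x*y + 2*y*exp(x*y) - 2*y - 3*z*sin(x*z), -10*x*y**2 + x*z + 4*z**2 + exp(y)) ≠ 0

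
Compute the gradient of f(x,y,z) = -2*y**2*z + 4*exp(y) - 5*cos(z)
(0, -4*y*z + 4*exp(y), -2*y**2 + 5*sin(z))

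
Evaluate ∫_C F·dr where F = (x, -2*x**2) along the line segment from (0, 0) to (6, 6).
-126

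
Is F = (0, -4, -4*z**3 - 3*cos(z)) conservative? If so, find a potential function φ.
Yes, F is conservative. φ = -4*y - z**4 - 3*sin(z)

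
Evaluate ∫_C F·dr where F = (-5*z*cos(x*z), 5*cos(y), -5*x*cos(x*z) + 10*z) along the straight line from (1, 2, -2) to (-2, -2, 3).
-15*sin(2) + 5*sin(6) + 25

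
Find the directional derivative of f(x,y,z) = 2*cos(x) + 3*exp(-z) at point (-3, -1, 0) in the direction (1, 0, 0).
2*sin(3)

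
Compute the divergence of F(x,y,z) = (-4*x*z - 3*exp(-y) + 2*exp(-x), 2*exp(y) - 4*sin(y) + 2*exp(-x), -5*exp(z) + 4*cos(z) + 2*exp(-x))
-4*z + 2*exp(y) - 5*exp(z) - 4*sin(z) - 4*cos(y) - 2*exp(-x)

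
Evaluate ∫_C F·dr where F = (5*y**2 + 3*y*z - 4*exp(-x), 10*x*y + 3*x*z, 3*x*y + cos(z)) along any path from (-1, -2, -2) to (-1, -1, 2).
2*sin(2) + 33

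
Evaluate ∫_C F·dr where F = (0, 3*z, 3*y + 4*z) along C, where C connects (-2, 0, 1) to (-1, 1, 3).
25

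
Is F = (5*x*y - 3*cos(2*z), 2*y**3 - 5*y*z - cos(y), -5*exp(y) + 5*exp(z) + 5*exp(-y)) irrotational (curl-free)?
No, ∇×F = (5*y - 10*cosh(y), 6*sin(2*z), -5*x)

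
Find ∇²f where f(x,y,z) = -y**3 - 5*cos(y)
-6*y + 5*cos(y)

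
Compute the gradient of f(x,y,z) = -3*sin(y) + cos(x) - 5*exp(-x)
(-sin(x) + 5*exp(-x), -3*cos(y), 0)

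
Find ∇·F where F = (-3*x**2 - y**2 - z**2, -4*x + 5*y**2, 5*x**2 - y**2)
-6*x + 10*y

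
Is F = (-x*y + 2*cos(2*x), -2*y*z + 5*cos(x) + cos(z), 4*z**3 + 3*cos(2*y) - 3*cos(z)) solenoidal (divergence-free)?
No, ∇·F = -y + 12*z**2 - 2*z - 4*sin(2*x) + 3*sin(z)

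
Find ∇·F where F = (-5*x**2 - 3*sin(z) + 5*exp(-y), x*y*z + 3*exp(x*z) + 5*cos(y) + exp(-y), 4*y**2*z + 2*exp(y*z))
x*z - 10*x + 4*y**2 + 2*y*exp(y*z) - 5*sin(y) - exp(-y)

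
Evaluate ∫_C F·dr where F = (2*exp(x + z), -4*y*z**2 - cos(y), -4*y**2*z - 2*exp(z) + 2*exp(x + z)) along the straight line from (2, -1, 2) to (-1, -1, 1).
-2*exp(4) - 2*E + 8 + 2*exp(2)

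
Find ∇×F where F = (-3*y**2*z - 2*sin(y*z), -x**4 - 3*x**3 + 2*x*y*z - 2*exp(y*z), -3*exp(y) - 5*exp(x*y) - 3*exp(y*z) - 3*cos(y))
(-2*x*y - 5*x*exp(x*y) + 2*y*exp(y*z) - 3*z*exp(y*z) - 3*exp(y) + 3*sin(y), y*(-3*y + 5*exp(x*y) - 2*cos(y*z)), -4*x**3 - 9*x**2 + 8*y*z + 2*z*cos(y*z))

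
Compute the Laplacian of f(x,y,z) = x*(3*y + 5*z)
0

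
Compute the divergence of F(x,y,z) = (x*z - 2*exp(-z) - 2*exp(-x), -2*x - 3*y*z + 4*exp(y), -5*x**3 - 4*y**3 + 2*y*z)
2*y - 2*z + 4*exp(y) + 2*exp(-x)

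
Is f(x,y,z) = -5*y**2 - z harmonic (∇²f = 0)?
No, ∇²f = -10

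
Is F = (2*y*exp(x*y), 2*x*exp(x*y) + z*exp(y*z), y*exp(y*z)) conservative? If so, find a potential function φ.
Yes, F is conservative. φ = 2*exp(x*y) + exp(y*z)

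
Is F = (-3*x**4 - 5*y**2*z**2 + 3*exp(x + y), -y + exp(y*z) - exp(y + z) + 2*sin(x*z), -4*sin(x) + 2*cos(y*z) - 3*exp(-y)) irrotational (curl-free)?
No, ∇×F = (-2*x*cos(x*z) - y*exp(y*z) - 2*z*sin(y*z) + exp(y + z) + 3*exp(-y), -10*y**2*z + 4*cos(x), 10*y*z**2 + 2*z*cos(x*z) - 3*exp(x + y))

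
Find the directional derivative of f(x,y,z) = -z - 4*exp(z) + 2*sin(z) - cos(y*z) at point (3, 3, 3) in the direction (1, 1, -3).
3*sqrt(11)*(-2*sin(9) + 1 - 2*cos(3) + 4*exp(3))/11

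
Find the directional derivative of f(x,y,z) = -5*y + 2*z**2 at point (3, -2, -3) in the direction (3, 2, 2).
-2*sqrt(17)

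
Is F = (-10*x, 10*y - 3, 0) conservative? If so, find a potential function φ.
Yes, F is conservative. φ = -5*x**2 + 5*y**2 - 3*y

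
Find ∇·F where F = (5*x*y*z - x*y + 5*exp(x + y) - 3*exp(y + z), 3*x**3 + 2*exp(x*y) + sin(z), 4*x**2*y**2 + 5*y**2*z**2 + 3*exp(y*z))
2*x*exp(x*y) + 10*y**2*z + 5*y*z + 3*y*exp(y*z) - y + 5*exp(x + y)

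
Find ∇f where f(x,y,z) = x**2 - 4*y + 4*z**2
(2*x, -4, 8*z)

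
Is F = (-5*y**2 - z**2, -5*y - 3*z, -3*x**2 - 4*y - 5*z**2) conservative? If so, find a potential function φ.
No, ∇×F = (-1, 6*x - 2*z, 10*y) ≠ 0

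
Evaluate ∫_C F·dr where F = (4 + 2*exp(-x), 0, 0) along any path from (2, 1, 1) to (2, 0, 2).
0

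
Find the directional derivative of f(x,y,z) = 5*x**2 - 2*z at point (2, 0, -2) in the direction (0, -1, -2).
4*sqrt(5)/5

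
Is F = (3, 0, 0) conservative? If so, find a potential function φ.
Yes, F is conservative. φ = 3*x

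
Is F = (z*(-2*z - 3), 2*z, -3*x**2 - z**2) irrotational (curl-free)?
No, ∇×F = (-2, 6*x - 4*z - 3, 0)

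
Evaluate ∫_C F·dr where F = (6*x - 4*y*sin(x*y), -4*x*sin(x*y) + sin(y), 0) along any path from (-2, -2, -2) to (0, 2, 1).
-8 - 4*cos(4)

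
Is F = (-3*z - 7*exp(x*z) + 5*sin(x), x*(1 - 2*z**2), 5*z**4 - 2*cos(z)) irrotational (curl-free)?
No, ∇×F = (4*x*z, -7*x*exp(x*z) - 3, 1 - 2*z**2)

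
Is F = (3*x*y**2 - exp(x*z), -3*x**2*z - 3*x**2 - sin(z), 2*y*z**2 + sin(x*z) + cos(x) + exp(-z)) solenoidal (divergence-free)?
No, ∇·F = x*cos(x*z) + 3*y**2 + 4*y*z - z*exp(x*z) - exp(-z)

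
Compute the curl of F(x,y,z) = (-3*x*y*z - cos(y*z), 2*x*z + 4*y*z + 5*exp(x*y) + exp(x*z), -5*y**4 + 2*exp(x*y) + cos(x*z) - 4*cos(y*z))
(2*x*exp(x*y) - x*exp(x*z) - 2*x - 20*y**3 - 4*y + 4*z*sin(y*z), -3*x*y - 2*y*exp(x*y) + y*sin(y*z) + z*sin(x*z), 3*x*z + 5*y*exp(x*y) + z*exp(x*z) - z*sin(y*z) + 2*z)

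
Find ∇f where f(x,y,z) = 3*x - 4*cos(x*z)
(4*z*sin(x*z) + 3, 0, 4*x*sin(x*z))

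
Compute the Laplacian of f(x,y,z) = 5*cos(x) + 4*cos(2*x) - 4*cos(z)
-5*cos(x) - 16*cos(2*x) + 4*cos(z)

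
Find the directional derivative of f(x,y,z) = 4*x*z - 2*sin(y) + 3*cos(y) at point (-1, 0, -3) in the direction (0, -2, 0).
2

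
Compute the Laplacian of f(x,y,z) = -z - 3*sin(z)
3*sin(z)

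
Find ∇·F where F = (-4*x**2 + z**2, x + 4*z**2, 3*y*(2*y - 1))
-8*x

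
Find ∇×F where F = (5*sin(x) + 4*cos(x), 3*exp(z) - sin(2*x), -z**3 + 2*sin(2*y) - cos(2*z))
(-3*exp(z) + 4*cos(2*y), 0, -2*cos(2*x))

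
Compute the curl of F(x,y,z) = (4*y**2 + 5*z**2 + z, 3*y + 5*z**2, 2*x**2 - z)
(-10*z, -4*x + 10*z + 1, -8*y)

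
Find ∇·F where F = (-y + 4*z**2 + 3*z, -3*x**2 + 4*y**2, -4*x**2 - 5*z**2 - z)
8*y - 10*z - 1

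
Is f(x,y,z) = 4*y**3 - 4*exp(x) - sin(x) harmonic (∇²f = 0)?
No, ∇²f = 24*y - 4*exp(x) + sin(x)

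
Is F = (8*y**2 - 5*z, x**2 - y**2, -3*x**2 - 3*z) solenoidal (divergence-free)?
No, ∇·F = -2*y - 3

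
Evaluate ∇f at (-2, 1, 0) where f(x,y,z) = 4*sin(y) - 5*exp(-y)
(0, 5*exp(-1) + 4*cos(1), 0)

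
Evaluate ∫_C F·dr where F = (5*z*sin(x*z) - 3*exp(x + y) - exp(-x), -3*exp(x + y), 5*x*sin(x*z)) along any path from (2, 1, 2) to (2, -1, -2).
-3*E*(1 - exp(2))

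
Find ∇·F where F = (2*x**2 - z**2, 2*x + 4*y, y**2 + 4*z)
4*x + 8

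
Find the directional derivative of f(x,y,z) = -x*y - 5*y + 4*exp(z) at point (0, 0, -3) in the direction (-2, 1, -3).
sqrt(14)*(-5*exp(3) - 12)*exp(-3)/14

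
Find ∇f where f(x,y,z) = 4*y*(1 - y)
(0, 4 - 8*y, 0)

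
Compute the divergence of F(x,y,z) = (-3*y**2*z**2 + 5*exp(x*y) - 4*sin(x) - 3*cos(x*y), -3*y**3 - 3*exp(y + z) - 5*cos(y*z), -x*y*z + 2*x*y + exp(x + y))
-x*y - 9*y**2 + 5*y*exp(x*y) + 3*y*sin(x*y) + 5*z*sin(y*z) - 3*exp(y + z) - 4*cos(x)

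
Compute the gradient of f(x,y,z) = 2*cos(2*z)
(0, 0, -4*sin(2*z))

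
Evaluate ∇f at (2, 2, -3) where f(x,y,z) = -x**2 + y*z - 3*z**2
(-4, -3, 20)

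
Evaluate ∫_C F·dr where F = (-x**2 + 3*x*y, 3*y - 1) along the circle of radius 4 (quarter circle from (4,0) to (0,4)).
-68/3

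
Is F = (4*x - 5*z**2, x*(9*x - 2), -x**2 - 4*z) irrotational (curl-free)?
No, ∇×F = (0, 2*x - 10*z, 18*x - 2)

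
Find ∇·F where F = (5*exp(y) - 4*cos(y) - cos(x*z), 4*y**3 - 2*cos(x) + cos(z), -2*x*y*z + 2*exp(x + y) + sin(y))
-2*x*y + 12*y**2 + z*sin(x*z)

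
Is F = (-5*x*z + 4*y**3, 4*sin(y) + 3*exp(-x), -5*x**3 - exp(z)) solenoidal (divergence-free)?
No, ∇·F = -5*z - exp(z) + 4*cos(y)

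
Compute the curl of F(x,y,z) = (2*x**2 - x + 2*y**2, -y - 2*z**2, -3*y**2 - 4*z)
(-6*y + 4*z, 0, -4*y)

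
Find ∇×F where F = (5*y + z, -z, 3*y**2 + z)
(6*y + 1, 1, -5)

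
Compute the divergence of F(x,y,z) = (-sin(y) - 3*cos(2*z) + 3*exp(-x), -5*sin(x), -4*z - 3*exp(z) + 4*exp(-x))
-3*exp(z) - 4 - 3*exp(-x)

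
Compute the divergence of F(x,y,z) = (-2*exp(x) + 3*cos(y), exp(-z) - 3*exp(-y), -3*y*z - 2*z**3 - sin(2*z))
-3*y - 6*z**2 - 2*exp(x) - 2*cos(2*z) + 3*exp(-y)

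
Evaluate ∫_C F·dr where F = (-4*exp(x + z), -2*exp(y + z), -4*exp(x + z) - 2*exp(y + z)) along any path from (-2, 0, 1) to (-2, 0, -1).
2*(-2 + exp(2) + exp(4))*exp(-3)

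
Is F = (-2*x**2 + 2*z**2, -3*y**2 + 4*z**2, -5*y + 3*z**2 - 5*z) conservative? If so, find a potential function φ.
No, ∇×F = (-8*z - 5, 4*z, 0) ≠ 0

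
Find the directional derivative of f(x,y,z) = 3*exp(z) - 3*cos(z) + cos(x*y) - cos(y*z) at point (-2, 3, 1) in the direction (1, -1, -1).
sqrt(3)*(-E - sin(1) + 5*sin(6)/3 - 4*sin(3)/3)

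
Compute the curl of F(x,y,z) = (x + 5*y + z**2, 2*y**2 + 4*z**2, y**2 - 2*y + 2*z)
(2*y - 8*z - 2, 2*z, -5)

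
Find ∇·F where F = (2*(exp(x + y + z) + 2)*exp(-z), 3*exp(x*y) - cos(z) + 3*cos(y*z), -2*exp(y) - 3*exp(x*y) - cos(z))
3*x*exp(x*y) - 3*z*sin(y*z) + 2*exp(x + y) + sin(z)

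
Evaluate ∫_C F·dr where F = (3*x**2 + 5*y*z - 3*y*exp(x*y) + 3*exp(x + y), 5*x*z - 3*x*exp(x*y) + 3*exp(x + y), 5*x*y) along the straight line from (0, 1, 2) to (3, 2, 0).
-3*exp(6) - 3*E + 30 + 3*exp(5)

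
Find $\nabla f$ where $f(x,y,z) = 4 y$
(0, 4, 0)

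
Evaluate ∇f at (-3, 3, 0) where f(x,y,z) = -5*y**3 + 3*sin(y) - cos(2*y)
(0, -135 + 3*cos(3) + 2*sin(6), 0)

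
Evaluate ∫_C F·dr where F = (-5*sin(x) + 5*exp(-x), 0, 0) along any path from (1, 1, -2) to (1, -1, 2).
0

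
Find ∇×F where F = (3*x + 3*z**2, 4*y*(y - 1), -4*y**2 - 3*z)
(-8*y, 6*z, 0)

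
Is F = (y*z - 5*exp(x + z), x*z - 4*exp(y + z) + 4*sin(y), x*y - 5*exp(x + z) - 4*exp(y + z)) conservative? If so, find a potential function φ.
Yes, F is conservative. φ = x*y*z - 5*exp(x + z) - 4*exp(y + z) - 4*cos(y)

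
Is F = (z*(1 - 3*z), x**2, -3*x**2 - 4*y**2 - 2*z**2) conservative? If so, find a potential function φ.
No, ∇×F = (-8*y, 6*x - 6*z + 1, 2*x) ≠ 0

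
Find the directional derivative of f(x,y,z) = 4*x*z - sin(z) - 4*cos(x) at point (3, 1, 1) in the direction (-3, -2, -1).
sqrt(14)*(-24 - 12*sin(3) + cos(1))/14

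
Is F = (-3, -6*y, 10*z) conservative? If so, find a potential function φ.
Yes, F is conservative. φ = -3*x - 3*y**2 + 5*z**2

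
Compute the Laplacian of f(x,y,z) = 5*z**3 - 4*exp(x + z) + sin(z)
30*z - 8*exp(x + z) - sin(z)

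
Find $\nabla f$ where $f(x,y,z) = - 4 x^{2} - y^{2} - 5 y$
(-8*x, -2*y - 5, 0)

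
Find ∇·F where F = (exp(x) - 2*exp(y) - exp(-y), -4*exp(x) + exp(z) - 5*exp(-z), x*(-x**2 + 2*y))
exp(x)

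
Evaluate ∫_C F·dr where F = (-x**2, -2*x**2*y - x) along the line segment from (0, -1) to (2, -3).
-14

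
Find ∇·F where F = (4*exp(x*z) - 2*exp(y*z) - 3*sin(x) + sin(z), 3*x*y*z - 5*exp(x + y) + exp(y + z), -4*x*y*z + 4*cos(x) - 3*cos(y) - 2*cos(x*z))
-4*x*y + 3*x*z + 2*x*sin(x*z) + 4*z*exp(x*z) - 5*exp(x + y) + exp(y + z) - 3*cos(x)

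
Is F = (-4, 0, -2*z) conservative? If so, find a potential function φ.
Yes, F is conservative. φ = -4*x - z**2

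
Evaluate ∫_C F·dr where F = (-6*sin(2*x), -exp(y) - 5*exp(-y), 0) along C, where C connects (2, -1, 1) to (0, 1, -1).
-12*sinh(1) - 3*cos(4) + 3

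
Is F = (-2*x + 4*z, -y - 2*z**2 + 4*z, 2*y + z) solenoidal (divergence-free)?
No, ∇·F = -2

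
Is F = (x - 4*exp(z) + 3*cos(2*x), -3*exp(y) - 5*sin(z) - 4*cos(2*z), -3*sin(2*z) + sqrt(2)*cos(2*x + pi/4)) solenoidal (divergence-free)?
No, ∇·F = -3*exp(y) - 6*sin(2*x) - 6*cos(2*z) + 1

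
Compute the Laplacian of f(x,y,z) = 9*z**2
18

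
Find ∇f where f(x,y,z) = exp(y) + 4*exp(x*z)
(4*z*exp(x*z), exp(y), 4*x*exp(x*z))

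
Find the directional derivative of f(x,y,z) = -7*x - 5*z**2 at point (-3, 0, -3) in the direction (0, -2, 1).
6*sqrt(5)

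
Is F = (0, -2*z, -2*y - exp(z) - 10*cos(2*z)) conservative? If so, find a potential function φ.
Yes, F is conservative. φ = -2*y*z - exp(z) - 5*sin(2*z)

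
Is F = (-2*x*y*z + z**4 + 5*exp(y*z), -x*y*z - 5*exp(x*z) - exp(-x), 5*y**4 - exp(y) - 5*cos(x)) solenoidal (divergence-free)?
No, ∇·F = z*(-x - 2*y)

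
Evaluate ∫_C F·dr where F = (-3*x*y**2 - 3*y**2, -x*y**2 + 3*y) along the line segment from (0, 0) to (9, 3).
-675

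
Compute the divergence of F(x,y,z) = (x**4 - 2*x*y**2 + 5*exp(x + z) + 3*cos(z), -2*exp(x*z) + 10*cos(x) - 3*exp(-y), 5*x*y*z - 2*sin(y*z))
4*x**3 + 5*x*y - 2*y**2 - 2*y*cos(y*z) + 5*exp(x + z) + 3*exp(-y)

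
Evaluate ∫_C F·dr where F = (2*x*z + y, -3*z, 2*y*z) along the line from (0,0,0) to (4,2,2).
74/3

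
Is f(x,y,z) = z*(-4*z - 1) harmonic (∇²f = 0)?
No, ∇²f = -8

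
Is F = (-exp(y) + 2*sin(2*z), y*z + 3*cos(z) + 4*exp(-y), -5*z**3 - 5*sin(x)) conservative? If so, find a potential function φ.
No, ∇×F = (-y + 3*sin(z), 5*cos(x) + 4*cos(2*z), exp(y)) ≠ 0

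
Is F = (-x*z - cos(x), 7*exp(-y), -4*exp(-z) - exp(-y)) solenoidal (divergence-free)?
No, ∇·F = -z + sin(x) + 4*exp(-z) - 7*exp(-y)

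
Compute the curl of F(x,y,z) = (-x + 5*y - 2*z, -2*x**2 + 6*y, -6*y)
(-6, -2, -4*x - 5)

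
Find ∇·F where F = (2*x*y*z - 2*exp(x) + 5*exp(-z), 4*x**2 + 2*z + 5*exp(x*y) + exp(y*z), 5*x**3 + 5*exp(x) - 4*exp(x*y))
5*x*exp(x*y) + 2*y*z + z*exp(y*z) - 2*exp(x)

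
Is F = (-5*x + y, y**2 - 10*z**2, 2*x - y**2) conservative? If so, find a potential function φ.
No, ∇×F = (-2*y + 20*z, -2, -1) ≠ 0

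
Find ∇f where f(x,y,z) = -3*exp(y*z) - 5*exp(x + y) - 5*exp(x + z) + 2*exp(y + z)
(-5*exp(x + y) - 5*exp(x + z), -3*z*exp(y*z) - 5*exp(x + y) + 2*exp(y + z), -3*y*exp(y*z) - 5*exp(x + z) + 2*exp(y + z))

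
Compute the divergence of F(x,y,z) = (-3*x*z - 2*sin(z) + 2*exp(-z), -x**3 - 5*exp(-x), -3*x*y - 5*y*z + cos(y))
-5*y - 3*z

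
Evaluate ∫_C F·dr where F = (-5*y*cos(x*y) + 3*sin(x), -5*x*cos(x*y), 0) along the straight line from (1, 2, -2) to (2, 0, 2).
-3*cos(2) + 3*cos(1) + 5*sin(2)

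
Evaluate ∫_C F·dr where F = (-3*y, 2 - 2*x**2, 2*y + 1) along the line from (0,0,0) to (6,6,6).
-144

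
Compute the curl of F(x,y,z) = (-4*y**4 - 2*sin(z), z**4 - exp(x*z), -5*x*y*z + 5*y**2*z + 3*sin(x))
(-5*x*z + x*exp(x*z) + 10*y*z - 4*z**3, 5*y*z - 3*cos(x) - 2*cos(z), 16*y**3 - z*exp(x*z))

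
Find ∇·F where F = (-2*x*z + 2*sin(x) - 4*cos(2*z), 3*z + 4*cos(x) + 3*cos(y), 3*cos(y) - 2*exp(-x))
-2*z - 3*sin(y) + 2*cos(x)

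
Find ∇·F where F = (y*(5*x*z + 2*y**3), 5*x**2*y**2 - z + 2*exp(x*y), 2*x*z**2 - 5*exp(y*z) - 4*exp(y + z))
10*x**2*y + 4*x*z + 2*x*exp(x*y) + 5*y*z - 5*y*exp(y*z) - 4*exp(y + z)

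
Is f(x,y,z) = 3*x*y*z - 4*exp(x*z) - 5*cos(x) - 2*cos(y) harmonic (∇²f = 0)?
No, ∇²f = -4*x**2*exp(x*z) - 4*z**2*exp(x*z) + 5*cos(x) + 2*cos(y)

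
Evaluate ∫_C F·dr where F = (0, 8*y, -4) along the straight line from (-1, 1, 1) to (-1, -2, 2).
8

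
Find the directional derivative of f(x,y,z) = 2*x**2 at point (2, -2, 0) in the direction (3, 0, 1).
12*sqrt(10)/5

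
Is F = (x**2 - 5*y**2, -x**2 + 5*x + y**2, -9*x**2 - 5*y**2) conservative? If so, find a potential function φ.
No, ∇×F = (-10*y, 18*x, -2*x + 10*y + 5) ≠ 0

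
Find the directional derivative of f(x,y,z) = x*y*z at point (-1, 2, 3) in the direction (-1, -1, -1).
-sqrt(3)/3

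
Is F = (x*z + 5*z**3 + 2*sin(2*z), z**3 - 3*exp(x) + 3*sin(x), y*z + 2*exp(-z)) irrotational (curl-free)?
No, ∇×F = (z*(1 - 3*z), x + 15*z**2 + 4*cos(2*z), -3*exp(x) + 3*cos(x))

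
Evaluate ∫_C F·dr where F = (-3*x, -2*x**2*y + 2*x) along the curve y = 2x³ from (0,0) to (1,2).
-3/2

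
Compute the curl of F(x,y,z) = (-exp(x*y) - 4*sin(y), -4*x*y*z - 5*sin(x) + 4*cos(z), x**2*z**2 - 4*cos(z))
(4*x*y + 4*sin(z), -2*x*z**2, x*exp(x*y) - 4*y*z - 5*cos(x) + 4*cos(y))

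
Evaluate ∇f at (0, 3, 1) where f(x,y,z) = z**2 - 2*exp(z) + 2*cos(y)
(0, -2*sin(3), 2 - 2*E)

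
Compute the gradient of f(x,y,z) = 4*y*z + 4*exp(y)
(0, 4*z + 4*exp(y), 4*y)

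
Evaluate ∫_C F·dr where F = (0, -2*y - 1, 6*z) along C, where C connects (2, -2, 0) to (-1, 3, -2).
2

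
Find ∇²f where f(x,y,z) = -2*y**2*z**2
-4*y**2 - 4*z**2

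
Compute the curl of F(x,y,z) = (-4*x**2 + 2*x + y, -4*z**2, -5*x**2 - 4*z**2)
(8*z, 10*x, -1)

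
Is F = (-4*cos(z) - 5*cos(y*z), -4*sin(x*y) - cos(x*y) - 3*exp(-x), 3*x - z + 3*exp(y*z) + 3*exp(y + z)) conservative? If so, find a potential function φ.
No, ∇×F = (3*z*exp(y*z) + 3*exp(y + z), 5*y*sin(y*z) + 4*sin(z) - 3, y*sin(x*y) - 4*y*cos(x*y) - 5*z*sin(y*z) + 3*exp(-x)) ≠ 0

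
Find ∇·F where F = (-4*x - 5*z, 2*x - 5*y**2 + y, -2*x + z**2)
-10*y + 2*z - 3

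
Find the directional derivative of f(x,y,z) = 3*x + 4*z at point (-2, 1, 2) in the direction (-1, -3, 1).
sqrt(11)/11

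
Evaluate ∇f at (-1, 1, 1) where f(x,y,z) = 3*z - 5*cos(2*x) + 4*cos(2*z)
(-10*sin(2), 0, 3 - 8*sin(2))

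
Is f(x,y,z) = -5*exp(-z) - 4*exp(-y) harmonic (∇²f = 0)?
No, ∇²f = -5*exp(-z) - 4*exp(-y)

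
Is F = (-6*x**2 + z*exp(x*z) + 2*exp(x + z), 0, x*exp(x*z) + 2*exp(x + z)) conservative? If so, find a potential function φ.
Yes, F is conservative. φ = -2*x**3 + exp(x*z) + 2*exp(x + z)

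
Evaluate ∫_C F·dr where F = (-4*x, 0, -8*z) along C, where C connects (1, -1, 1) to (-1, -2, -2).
-12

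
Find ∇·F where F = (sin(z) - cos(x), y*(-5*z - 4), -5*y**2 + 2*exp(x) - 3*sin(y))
-5*z + sin(x) - 4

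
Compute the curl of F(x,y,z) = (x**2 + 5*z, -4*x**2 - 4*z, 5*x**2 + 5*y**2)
(10*y + 4, 5 - 10*x, -8*x)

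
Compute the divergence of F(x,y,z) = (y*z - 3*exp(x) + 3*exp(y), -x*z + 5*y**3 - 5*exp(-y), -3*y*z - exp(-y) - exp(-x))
15*y**2 - 3*y - 3*exp(x) + 5*exp(-y)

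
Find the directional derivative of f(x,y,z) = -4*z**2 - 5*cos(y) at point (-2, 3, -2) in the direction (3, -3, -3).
-sqrt(3)*(5*sin(3) + 16)/3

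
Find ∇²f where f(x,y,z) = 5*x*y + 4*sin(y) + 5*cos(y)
-4*sin(y) - 5*cos(y)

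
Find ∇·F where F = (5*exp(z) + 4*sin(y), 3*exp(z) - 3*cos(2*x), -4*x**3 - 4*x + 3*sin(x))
0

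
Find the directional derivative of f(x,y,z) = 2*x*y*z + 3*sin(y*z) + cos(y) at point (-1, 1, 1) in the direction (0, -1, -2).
sqrt(5)*(-9*cos(1) + sin(1) + 6)/5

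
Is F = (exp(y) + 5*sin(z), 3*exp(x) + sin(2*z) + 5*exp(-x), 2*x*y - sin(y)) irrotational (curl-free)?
No, ∇×F = (2*x - cos(y) - 2*cos(2*z), -2*y + 5*cos(z), 3*exp(x) - exp(y) - 5*exp(-x))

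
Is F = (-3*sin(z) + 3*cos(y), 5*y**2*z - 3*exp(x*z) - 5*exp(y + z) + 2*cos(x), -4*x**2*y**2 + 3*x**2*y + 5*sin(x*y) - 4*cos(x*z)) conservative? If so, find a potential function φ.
No, ∇×F = (-8*x**2*y + 3*x**2 + 3*x*exp(x*z) + 5*x*cos(x*y) - 5*y**2 + 5*exp(y + z), 8*x*y**2 - 6*x*y - 5*y*cos(x*y) - 4*z*sin(x*z) - 3*cos(z), -3*z*exp(x*z) - 2*sin(x) + 3*sin(y)) ≠ 0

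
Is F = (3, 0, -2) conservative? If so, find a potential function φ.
Yes, F is conservative. φ = 3*x - 2*z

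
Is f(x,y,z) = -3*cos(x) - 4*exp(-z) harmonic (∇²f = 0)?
No, ∇²f = 3*cos(x) - 4*exp(-z)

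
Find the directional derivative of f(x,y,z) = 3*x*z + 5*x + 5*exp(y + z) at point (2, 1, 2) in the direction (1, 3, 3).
sqrt(19)*(29 + 30*exp(3))/19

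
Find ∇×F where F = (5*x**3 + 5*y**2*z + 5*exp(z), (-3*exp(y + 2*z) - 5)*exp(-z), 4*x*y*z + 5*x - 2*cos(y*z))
(4*x*z + 2*z*sin(y*z) + 3*exp(y + z) - 5*exp(-z), 5*y**2 - 4*y*z + 5*exp(z) - 5, -10*y*z)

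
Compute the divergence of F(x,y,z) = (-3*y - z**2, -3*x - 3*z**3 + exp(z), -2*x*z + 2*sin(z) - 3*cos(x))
-2*x + 2*cos(z)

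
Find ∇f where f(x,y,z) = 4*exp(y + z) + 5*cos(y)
(0, 4*exp(y + z) - 5*sin(y), 4*exp(y + z))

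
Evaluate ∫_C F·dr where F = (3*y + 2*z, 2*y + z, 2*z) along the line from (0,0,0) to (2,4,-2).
24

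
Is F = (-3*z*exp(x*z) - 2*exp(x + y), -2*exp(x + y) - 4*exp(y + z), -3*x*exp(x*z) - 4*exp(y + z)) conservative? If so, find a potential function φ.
Yes, F is conservative. φ = -3*exp(x*z) - 2*exp(x + y) - 4*exp(y + z)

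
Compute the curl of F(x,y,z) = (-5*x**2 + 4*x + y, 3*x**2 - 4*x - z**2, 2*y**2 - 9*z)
(4*y + 2*z, 0, 6*x - 5)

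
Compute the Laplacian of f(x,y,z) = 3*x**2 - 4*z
6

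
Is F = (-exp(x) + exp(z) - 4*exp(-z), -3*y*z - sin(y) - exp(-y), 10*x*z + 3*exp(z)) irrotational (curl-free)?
No, ∇×F = (3*y, -10*z + exp(z) + 4*exp(-z), 0)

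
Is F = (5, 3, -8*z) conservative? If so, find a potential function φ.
Yes, F is conservative. φ = 5*x + 3*y - 4*z**2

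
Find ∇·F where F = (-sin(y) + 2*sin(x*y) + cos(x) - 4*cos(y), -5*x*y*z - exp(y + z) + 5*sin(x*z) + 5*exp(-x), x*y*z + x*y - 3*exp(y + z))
x*y - 5*x*z + 2*y*cos(x*y) - 4*exp(y + z) - sin(x)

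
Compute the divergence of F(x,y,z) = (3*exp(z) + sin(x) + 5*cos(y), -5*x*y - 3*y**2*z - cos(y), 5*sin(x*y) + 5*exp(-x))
-5*x - 6*y*z + sin(y) + cos(x)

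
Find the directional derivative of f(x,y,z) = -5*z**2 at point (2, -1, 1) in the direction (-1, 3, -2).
10*sqrt(14)/7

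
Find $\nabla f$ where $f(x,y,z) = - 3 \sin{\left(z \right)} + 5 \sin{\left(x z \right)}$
(5*z*cos(x*z), 0, 5*x*cos(x*z) - 3*cos(z))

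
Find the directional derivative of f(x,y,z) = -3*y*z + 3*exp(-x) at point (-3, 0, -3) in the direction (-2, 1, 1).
sqrt(6)*(3/2 + exp(3))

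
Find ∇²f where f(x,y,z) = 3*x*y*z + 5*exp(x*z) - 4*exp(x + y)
5*x**2*exp(x*z) + 5*z**2*exp(x*z) - 8*exp(x + y)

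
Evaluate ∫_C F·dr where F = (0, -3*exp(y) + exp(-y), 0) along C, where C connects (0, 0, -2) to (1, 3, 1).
-3*exp(3) - exp(-3) + 4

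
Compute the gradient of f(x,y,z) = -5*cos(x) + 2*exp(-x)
(5*sin(x) - 2*exp(-x), 0, 0)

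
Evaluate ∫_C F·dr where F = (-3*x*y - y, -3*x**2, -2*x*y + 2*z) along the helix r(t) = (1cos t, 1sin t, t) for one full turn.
pi*(1 + 4*pi)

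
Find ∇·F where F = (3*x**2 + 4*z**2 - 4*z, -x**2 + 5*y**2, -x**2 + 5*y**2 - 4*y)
6*x + 10*y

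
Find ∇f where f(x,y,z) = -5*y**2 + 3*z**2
(0, -10*y, 6*z)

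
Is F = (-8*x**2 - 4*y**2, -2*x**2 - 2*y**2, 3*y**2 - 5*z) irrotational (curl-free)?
No, ∇×F = (6*y, 0, -4*x + 8*y)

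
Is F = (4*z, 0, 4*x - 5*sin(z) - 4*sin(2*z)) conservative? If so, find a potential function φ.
Yes, F is conservative. φ = 4*x*z + 5*cos(z) + 2*cos(2*z)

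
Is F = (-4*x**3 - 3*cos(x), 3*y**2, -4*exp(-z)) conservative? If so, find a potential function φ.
Yes, F is conservative. φ = -x**4 + y**3 - 3*sin(x) + 4*exp(-z)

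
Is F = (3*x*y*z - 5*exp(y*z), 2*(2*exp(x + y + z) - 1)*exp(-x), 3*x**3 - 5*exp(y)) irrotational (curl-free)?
No, ∇×F = ((-4*exp(z) - 5)*exp(y), -9*x**2 + 3*x*y - 5*y*exp(y*z), -3*x*z + 5*z*exp(y*z) + 2*exp(-x))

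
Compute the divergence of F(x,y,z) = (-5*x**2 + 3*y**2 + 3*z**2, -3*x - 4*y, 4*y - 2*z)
-10*x - 6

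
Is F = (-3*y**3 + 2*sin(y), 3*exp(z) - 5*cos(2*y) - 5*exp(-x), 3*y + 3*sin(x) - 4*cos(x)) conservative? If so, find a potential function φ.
No, ∇×F = (3 - 3*exp(z), -4*sin(x) - 3*cos(x), 9*y**2 - 2*cos(y) + 5*exp(-x)) ≠ 0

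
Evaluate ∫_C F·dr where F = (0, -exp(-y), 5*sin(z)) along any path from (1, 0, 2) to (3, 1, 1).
-5*cos(1) + 5*cos(2) - 1 + exp(-1)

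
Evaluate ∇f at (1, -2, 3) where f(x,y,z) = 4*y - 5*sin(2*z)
(0, 4, -10*cos(6))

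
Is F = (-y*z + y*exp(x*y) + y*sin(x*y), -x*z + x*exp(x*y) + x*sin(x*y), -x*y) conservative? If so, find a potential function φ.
Yes, F is conservative. φ = -x*y*z + exp(x*y) - cos(x*y)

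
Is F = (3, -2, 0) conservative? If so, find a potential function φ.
Yes, F is conservative. φ = 3*x - 2*y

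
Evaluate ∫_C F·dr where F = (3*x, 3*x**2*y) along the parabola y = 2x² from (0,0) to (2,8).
262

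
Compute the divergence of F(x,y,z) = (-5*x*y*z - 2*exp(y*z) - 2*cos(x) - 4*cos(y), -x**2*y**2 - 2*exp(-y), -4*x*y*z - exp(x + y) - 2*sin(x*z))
-2*x**2*y - 4*x*y - 2*x*cos(x*z) - 5*y*z + 2*sin(x) + 2*exp(-y)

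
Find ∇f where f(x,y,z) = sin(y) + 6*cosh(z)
(0, cos(y), 6*sinh(z))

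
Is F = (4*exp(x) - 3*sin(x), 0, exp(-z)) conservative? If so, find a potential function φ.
Yes, F is conservative. φ = 4*exp(x) + 3*cos(x) - exp(-z)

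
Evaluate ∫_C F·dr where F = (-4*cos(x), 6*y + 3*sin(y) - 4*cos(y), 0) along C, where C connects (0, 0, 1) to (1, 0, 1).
-4*sin(1)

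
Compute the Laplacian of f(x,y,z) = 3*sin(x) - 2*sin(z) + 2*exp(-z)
-3*sin(x) + 2*sin(z) + 2*exp(-z)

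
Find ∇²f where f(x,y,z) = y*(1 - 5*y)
-10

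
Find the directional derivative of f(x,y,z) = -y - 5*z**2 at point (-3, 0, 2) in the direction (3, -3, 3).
-19*sqrt(3)/3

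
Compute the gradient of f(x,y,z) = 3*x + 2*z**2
(3, 0, 4*z)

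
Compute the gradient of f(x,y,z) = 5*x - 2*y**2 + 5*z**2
(5, -4*y, 10*z)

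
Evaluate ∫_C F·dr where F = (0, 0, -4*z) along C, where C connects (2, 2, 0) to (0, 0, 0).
0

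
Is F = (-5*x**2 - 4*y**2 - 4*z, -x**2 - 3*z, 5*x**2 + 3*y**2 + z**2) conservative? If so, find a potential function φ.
No, ∇×F = (6*y + 3, -10*x - 4, -2*x + 8*y) ≠ 0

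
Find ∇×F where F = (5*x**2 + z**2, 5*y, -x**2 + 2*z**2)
(0, 2*x + 2*z, 0)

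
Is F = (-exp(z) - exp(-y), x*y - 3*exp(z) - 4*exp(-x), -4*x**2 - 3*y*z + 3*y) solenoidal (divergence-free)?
No, ∇·F = x - 3*y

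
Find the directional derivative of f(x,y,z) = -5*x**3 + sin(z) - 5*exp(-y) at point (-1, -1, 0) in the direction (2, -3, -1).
sqrt(14)*(-15*E - 31)/14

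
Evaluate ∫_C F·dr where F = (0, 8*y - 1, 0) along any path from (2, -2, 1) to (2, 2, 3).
-4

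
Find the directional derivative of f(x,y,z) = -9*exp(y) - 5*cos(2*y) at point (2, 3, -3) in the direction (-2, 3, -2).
3*sqrt(17)*(-9*exp(3) + 10*sin(6))/17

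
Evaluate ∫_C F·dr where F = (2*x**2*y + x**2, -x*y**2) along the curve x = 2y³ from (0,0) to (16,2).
31296/5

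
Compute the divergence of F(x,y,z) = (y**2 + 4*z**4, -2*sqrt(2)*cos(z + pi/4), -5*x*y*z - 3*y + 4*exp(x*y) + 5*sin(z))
-5*x*y + 5*cos(z)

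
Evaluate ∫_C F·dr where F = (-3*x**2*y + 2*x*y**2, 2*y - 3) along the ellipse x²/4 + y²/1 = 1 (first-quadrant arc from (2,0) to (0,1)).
-4 + 3*pi/2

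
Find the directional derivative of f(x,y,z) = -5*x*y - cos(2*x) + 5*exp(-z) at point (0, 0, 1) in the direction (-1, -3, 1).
-5*sqrt(11)*exp(-1)/11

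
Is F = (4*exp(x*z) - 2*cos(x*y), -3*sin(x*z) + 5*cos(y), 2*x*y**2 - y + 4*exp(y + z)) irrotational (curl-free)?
No, ∇×F = (4*x*y + 3*x*cos(x*z) + 4*exp(y + z) - 1, 4*x*exp(x*z) - 2*y**2, -2*x*sin(x*y) - 3*z*cos(x*z))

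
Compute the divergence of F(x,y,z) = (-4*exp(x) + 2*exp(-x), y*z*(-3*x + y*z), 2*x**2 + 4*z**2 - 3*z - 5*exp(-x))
-3*x*z + 2*y*z**2 + 8*z - 4*exp(x) - 3 - 2*exp(-x)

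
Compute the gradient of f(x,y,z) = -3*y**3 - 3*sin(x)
(-3*cos(x), -9*y**2, 0)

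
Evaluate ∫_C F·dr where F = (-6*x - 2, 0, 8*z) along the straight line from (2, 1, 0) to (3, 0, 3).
19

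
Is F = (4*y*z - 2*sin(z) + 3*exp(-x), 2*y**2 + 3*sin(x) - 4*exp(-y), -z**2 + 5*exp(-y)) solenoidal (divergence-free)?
No, ∇·F = 4*y - 2*z + 4*exp(-y) - 3*exp(-x)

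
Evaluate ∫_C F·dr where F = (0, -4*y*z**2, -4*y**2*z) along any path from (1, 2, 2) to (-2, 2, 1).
24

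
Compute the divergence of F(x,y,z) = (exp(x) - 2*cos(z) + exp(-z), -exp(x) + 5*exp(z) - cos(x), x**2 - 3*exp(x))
exp(x)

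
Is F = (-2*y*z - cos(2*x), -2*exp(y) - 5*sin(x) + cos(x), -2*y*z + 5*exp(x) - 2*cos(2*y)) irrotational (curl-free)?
No, ∇×F = (-2*z + 4*sin(2*y), -2*y - 5*exp(x), 2*z - sin(x) - 5*cos(x))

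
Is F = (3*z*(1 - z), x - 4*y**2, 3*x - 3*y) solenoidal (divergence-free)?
No, ∇·F = -8*y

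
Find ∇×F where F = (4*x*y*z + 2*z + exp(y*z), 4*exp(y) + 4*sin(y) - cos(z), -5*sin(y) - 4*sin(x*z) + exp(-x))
(-sin(z) - 5*cos(y), 4*x*y + y*exp(y*z) + 4*z*cos(x*z) + 2 + exp(-x), z*(-4*x - exp(y*z)))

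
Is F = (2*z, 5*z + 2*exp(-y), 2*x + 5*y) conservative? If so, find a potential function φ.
Yes, F is conservative. φ = 2*x*z + 5*y*z - 2*exp(-y)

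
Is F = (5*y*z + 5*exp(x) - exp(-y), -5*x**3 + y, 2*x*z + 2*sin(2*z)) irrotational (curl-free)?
No, ∇×F = (0, 5*y - 2*z, -15*x**2 - 5*z - exp(-y))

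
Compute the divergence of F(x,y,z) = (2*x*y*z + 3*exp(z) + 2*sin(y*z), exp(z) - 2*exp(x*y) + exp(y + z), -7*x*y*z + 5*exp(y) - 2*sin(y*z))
-7*x*y - 2*x*exp(x*y) + 2*y*z - 2*y*cos(y*z) + exp(y + z)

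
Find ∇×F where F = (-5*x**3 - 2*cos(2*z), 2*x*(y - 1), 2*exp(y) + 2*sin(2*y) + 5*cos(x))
(2*exp(y) + 4*cos(2*y), 5*sin(x) + 4*sin(2*z), 2*y - 2)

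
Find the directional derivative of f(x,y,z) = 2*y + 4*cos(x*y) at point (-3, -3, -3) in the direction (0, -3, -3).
-sqrt(2)*(1 + 6*sin(9))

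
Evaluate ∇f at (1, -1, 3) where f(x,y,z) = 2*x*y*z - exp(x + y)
(-7, 5, -2)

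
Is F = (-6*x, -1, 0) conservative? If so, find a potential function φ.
Yes, F is conservative. φ = -3*x**2 - y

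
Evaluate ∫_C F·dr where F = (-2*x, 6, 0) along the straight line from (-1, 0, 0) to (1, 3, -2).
18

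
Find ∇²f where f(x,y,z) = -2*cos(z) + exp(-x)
2*cos(z) + exp(-x)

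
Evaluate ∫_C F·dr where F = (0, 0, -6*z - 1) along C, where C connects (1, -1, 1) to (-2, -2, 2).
-10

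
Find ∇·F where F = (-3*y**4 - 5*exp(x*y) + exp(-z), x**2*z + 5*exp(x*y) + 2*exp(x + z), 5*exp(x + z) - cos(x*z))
5*x*exp(x*y) + x*sin(x*z) - 5*y*exp(x*y) + 5*exp(x + z)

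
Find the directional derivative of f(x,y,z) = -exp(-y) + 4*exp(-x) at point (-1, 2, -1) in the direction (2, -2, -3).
2*sqrt(17)*(-4*exp(3) - 1)*exp(-2)/17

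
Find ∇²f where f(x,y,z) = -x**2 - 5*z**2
-12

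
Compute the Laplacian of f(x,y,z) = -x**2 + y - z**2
-4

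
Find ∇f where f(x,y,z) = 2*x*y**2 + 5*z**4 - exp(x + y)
(2*y**2 - exp(x + y), 4*x*y - exp(x + y), 20*z**3)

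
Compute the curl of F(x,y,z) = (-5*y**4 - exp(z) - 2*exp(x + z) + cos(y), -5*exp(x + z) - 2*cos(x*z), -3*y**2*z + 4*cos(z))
(-2*x*sin(x*z) - 6*y*z + 5*exp(x + z), -exp(z) - 2*exp(x + z), 20*y**3 + 2*z*sin(x*z) - 5*exp(x + z) + sin(y))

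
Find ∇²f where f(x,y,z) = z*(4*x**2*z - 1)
8*x**2 + 8*z**2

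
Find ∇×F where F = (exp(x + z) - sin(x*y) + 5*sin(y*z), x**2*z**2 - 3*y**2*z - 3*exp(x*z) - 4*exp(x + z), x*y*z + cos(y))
(-2*x**2*z + x*z + 3*x*exp(x*z) + 3*y**2 + 4*exp(x + z) - sin(y), -y*z + 5*y*cos(y*z) + exp(x + z), 2*x*z**2 + x*cos(x*y) - 3*z*exp(x*z) - 5*z*cos(y*z) - 4*exp(x + z))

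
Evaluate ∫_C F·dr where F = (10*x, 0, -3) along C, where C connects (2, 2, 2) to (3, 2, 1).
28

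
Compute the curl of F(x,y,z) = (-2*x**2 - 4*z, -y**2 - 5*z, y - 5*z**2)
(6, -4, 0)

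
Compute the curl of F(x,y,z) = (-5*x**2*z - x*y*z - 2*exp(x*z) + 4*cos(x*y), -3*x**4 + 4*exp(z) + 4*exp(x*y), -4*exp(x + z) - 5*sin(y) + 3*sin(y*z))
(3*z*cos(y*z) - 4*exp(z) - 5*cos(y), -5*x**2 - x*y - 2*x*exp(x*z) + 4*exp(x + z), -12*x**3 + x*z + 4*x*sin(x*y) + 4*y*exp(x*y))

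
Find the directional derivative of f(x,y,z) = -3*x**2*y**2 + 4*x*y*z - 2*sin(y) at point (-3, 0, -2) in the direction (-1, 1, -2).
11*sqrt(6)/3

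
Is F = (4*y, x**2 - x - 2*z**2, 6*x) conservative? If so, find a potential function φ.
No, ∇×F = (4*z, -6, 2*x - 5) ≠ 0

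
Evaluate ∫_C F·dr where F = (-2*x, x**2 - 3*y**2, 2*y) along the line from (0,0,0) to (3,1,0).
-7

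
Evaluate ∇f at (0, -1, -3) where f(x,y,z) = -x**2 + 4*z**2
(0, 0, -24)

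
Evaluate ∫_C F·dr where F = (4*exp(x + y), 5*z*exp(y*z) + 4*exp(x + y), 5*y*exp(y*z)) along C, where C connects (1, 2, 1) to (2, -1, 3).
((-4*exp(2) - 5*E + 4)*exp(4) + 5)*exp(-3)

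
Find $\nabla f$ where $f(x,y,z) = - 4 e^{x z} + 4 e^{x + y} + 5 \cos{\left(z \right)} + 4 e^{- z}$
(-4*z*exp(x*z) + 4*exp(x + y), 4*exp(x + y), -4*x*exp(x*z) - 5*sin(z) - 4*exp(-z))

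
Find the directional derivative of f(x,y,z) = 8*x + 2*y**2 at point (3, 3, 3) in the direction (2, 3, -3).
26*sqrt(22)/11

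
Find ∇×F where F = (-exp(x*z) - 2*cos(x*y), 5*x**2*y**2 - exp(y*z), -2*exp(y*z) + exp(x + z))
((y - 2*z)*exp(y*z), -x*exp(x*z) - exp(x + z), 2*x*(5*y**2 - sin(x*y)))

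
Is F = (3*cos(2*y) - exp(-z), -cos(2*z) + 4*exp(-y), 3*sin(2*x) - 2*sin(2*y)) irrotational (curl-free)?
No, ∇×F = (-2*sin(2*z) - 4*cos(2*y), -6*cos(2*x) + exp(-z), 6*sin(2*y))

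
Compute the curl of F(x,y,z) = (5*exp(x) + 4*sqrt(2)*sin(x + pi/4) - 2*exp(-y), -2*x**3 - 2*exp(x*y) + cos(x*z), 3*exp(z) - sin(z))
(x*sin(x*z), 0, -6*x**2 - 2*y*exp(x*y) - z*sin(x*z) - 2*exp(-y))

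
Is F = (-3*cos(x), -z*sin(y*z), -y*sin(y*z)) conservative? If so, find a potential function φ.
Yes, F is conservative. φ = -3*sin(x) + cos(y*z)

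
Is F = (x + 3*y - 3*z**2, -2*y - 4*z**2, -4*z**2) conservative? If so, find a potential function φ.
No, ∇×F = (8*z, -6*z, -3) ≠ 0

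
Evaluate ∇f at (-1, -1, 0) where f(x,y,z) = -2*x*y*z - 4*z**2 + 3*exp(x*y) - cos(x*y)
(-3*E - sin(1), -3*E - sin(1), -2)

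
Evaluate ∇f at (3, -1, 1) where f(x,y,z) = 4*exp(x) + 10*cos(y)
(4*exp(3), 10*sin(1), 0)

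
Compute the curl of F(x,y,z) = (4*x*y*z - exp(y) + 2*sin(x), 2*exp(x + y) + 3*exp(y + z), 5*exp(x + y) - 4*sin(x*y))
(-4*x*cos(x*y) + 5*exp(x + y) - 3*exp(y + z), 4*x*y + 4*y*cos(x*y) - 5*exp(x + y), -4*x*z + exp(y) + 2*exp(x + y))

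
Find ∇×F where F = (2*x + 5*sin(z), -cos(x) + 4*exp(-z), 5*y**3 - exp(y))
(15*y**2 - exp(y) + 4*exp(-z), 5*cos(z), sin(x))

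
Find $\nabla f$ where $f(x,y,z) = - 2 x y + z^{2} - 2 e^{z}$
(-2*y, -2*x, 2*z - 2*exp(z))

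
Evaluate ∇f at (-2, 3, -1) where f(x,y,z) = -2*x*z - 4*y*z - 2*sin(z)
(2, 4, -8 - 2*cos(1))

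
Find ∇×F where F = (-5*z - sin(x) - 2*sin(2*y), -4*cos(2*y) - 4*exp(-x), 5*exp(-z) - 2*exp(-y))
(2*exp(-y), -5, 4*cos(2*y) + 4*exp(-x))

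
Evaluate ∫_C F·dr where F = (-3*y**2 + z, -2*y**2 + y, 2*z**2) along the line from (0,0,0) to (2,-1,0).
-5/6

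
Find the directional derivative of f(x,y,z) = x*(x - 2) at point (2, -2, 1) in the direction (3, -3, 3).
2*sqrt(3)/3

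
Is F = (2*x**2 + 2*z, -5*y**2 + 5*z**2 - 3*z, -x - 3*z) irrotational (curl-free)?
No, ∇×F = (3 - 10*z, 3, 0)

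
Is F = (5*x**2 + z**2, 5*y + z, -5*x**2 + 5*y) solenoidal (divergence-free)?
No, ∇·F = 10*x + 5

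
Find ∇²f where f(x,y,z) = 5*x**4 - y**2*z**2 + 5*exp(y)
60*x**2 - 2*y**2 - 2*z**2 + 5*exp(y)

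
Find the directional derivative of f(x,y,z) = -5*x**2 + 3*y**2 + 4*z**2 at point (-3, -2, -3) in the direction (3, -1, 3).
30*sqrt(19)/19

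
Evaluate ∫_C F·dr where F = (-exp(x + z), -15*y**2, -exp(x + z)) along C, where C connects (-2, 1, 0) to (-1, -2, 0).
-exp(-1) + exp(-2) + 45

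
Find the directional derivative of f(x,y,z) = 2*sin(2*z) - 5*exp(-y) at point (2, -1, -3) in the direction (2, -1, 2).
-5*E/3 + 8*cos(6)/3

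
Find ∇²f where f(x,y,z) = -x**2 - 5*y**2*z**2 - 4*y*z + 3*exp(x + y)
-10*y**2 - 10*z**2 + 6*exp(x + y) - 2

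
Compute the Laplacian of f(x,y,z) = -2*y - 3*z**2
-6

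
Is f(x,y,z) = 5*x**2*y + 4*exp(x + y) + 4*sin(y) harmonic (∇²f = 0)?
No, ∇²f = 10*y + 8*exp(x + y) - 4*sin(y)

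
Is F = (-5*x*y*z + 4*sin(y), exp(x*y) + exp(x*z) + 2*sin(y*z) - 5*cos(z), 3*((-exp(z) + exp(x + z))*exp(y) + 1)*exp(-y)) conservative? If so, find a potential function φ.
No, ∇×F = (-x*exp(x*z) - 2*y*cos(y*z) - 5*sin(z) - 3*exp(-y), -5*x*y - 3*exp(x + z), 5*x*z + y*exp(x*y) + z*exp(x*z) - 4*cos(y)) ≠ 0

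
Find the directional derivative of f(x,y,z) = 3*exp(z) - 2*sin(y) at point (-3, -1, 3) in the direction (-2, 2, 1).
-4*cos(1)/3 + exp(3)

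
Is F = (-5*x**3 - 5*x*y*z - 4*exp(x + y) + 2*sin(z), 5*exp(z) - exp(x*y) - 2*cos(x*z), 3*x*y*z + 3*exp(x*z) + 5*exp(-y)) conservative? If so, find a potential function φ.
No, ∇×F = (3*x*z - 2*x*sin(x*z) - 5*exp(z) - 5*exp(-y), -5*x*y - 3*y*z - 3*z*exp(x*z) + 2*cos(z), 5*x*z - y*exp(x*y) + 2*z*sin(x*z) + 4*exp(x + y)) ≠ 0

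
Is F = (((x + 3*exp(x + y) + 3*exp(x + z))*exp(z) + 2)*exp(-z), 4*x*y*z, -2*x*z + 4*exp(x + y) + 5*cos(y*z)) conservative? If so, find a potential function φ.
No, ∇×F = (-4*x*y - 5*z*sin(y*z) + 4*exp(x + y), 2*z - 4*exp(x + y) + 3*exp(x + z) - 2*exp(-z), 4*y*z - 3*exp(x + y)) ≠ 0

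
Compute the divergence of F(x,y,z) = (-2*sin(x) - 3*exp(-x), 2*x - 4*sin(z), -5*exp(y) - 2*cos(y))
-2*cos(x) + 3*exp(-x)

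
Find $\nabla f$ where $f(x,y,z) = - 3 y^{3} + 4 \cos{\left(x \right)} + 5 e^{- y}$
(-4*sin(x), -9*y**2 - 5*exp(-y), 0)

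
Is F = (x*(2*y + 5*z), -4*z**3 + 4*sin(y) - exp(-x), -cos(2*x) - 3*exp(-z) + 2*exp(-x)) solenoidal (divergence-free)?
No, ∇·F = 2*y + 5*z + 4*cos(y) + 3*exp(-z)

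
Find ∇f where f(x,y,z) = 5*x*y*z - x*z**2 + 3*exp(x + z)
(5*y*z - z**2 + 3*exp(x + z), 5*x*z, 5*x*y - 2*x*z + 3*exp(x + z))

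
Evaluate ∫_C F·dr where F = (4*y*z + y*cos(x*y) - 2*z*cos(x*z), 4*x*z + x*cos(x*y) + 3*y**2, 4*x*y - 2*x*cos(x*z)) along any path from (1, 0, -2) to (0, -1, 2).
-2*sin(2) - 1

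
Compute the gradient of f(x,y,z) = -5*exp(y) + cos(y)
(0, -5*exp(y) - sin(y), 0)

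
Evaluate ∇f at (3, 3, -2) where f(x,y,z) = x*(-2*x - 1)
(-13, 0, 0)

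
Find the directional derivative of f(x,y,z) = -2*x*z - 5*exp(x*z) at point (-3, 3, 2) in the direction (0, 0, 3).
15*exp(-6) + 6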